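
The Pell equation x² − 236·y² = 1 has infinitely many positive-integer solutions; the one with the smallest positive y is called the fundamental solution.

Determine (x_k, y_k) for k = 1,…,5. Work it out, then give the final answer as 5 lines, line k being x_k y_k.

561799 36570
631236232801 41089978860
709255768702176199 46168618067101710
796918363201596536611201 51874966922918257173720
895415879055878209574570044999 58286609084610939305810342850

√236 → a₀=15, period (2,1,3,5,1,6,1,5,3,1,2,30); ℓ=12 even so k=11
k=0  a_k=15  p_k/q_k = 15/1
…
k=2  a_k=1  p_k/q_k = 46/3
…
k=9  a_k=3  p_k/q_k = 154729/10072
k=10  a_k=1  p_k/q_k = 203535/13249
k=11  a_k=2  p_k/q_k = 561799/36570
(x₁, y₁) = (561799, 36570);  561799² − 236·36570² = 1 ✓
k=2:  x_2 = 561799·561799+236·36570·36570 = 631236232801,  y_2 = 561799·36570+36570·561799 = 41089978860
k=3:  x_3 = 561799·631236232801+236·36570·41089978860 = 709255768702176199,  y_3 = 561799·41089978860+36570·631236232801 = 46168618067101710
k=4:  x_4 = 561799·709255768702176199+236·36570·46168618067101710 = 796918363201596536611201,  y_4 = 561799·46168618067101710+36570·709255768702176199 = 51874966922918257173720
k=5:  x_5 = 561799·796918363201596536611201+236·36570·51874966922918257173720 = 895415879055878209574570044999,  y_5 = 561799·51874966922918257173720+36570·796918363201596536611201 = 58286609084610939305810342850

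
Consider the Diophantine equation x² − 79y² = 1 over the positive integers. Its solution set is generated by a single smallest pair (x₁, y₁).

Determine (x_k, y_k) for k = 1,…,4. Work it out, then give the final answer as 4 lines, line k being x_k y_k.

d=79: √d = [8; 1,7,1,16] (ℓ=4, even), read p_3/q_3
k=0  a_k=8  p_k/q_k = 8/1
k=1  a_k=1  p_k/q_k = 9/1
k=2  a_k=7  p_k/q_k = 71/8
k=3  a_k=1  p_k/q_k = 80/9
(x₁, y₁) = (80, 9);  80² − 79·9² = 1 ✓
(80+9√79)^2 = 12799 + 1440√79
(80+9√79)^3 = 2047760 + 230391√79
(80+9√79)^4 = 327628801 + 36861120√79

80 9
12799 1440
2047760 230391
327628801 36861120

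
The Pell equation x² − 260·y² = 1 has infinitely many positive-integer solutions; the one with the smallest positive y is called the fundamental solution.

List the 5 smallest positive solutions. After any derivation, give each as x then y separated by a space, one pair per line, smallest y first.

129 8
33281 2064
8586369 532504
2215249921 137383968
571525893249 35444531240

d=260: √d = [16; 8,32] (ℓ=2, even), read p_1/q_1
k=0  a_k=16  p_k/q_k = 16/1
k=1  a_k=8  p_k/q_k = 129/8
fundamental: x₁=129, y₁=8  (since 16641 − 260·64 = 1)
(129+8√260)^2 = 33281 + 2064√260
(129+8√260)^3 = 8586369 + 532504√260
(129+8√260)^4 = 2215249921 + 137383968√260
(129+8√260)^5 = 571525893249 + 35444531240√260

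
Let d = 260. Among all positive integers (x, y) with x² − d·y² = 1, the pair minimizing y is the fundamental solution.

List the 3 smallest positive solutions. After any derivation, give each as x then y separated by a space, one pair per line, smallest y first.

129 8
33281 2064
8586369 532504

√260 → a₀=16, period (8,32); ℓ=2 even so k=1
i=0: a=16 ⇒ p=16, q=1
i=1: a=8 ⇒ p=129, q=8
(x₁, y₁) = (129, 8);  129² − 260·8² = 1 ✓
(129+8√260)^2 = 33281 + 2064√260
(129+8√260)^3 = 8586369 + 532504√260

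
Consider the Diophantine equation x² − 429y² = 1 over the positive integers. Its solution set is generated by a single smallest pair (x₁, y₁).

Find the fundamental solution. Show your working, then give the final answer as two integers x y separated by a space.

1524095 73584

√429 → a₀=20, period (1,2,2,9,1,12,1,9,2,2,1,40); ℓ=12 even so k=11
k=0  a_k=20  p_k/q_k = 20/1
…
k=3  a_k=2  p_k/q_k = 145/7
k=4  a_k=9  p_k/q_k = 1367/66
k=5  a_k=1  p_k/q_k = 1512/73
k=6  a_k=12  p_k/q_k = 19511/942
k=7  a_k=1  p_k/q_k = 21023/1015
k=8  a_k=9  p_k/q_k = 208718/10077
k=9  a_k=2  p_k/q_k = 438459/21169
k=10  a_k=2  p_k/q_k = 1085636/52415
k=11  a_k=1  p_k/q_k = 1524095/73584
fundamental: x₁=1524095, y₁=73584  (since 2322865569025 − 429·5414605056 = 1)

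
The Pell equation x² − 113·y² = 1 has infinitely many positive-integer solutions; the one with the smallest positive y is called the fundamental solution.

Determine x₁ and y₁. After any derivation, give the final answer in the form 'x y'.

1204353 113296

√113 → a₀=10, period (1,1,1,2,2,1,1,1,20); ℓ=9 odd so k=17
i=0: a=10 ⇒ p=10, q=1
i=1: a=1 ⇒ p=11, q=1
…
i=3: a=1 ⇒ p=32, q=3
i=4: a=2 ⇒ p=85, q=8
i=5: a=2 ⇒ p=202, q=19
i=6: a=1 ⇒ p=287, q=27
i=7: a=1 ⇒ p=489, q=46
i=8: a=1 ⇒ p=776, q=73
…
i=12: a=1 ⇒ p=49579, q=4664
i=13: a=2 ⇒ p=131952, q=12413
…
i=16: a=1 ⇒ p=758918, q=71393
i=17: a=1 ⇒ p=1204353, q=113296
→ (1204353, 113296).  Check: 1204353²=1450466148609, 113·113296²=1450466148608, difference 1.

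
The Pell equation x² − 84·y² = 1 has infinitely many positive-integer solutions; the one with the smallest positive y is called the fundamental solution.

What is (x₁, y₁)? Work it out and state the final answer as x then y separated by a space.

55 6

√84 = [9; 6,18, …], period ℓ=2 (even) → k=1
step 0: (9, 1)  from 9·(1,0) + (0,1)
step 1: (55, 6)  from 6·(9,1) + (1,0)
fundamental: x₁=55, y₁=6  (since 3025 − 84·36 = 1)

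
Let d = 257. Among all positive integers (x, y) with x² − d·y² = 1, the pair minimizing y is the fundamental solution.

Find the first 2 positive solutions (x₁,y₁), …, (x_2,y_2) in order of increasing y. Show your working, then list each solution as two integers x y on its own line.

√257 → a₀=16, period (32); ℓ=1 odd so k=1
step 0: (16, 1)  from 16·(1,0) + (0,1)
step 1: (513, 32)  from 32·(16,1) + (1,0)
→ (513, 32).  Check: 513²=263169, 257·32²=263168, difference 1.
k=2:  x_2 = 513·513+257·32·32 = 526337,  y_2 = 513·32+32·513 = 32832

513 32
526337 32832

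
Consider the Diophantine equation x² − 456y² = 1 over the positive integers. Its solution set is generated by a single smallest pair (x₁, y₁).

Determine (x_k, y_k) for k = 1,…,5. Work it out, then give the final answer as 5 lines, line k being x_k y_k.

d=456: √d = [21; 2,1,4,1,2,42] (ℓ=6, even), read p_5/q_5
i=0: a=21 ⇒ p=21, q=1
i=1: a=2 ⇒ p=43, q=2
i=2: a=1 ⇒ p=64, q=3
…
i=4: a=1 ⇒ p=363, q=17
i=5: a=2 ⇒ p=1025, q=48
fundamental: x₁=1025, y₁=48  (since 1050625 − 456·2304 = 1)
(x_2, y_2) = (1025·1025 + 456·48·48, 1025·48 + 48·1025) = (2101249, 98400)
(x_3, y_3) = (1025·2101249 + 456·48·98400, 1025·98400 + 48·2101249) = (4307559425, 201719952)
(x_4, y_4) = (1025·4307559425 + 456·48·201719952, 1025·201719952 + 48·4307559425) = (8830494720001, 413525803200)
(x_5, y_5) = (1025·8830494720001 + 456·48·413525803200, 1025·413525803200 + 48·8830494720001) = (18102509868442625, 847727694840048)

1025 48
2101249 98400
4307559425 201719952
8830494720001 413525803200
18102509868442625 847727694840048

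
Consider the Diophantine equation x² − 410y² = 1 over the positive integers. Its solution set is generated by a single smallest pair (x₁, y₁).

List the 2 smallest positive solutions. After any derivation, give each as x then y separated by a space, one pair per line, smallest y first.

81 4
13121 648

d=410: √d = [20; 4,40] (ℓ=2, even), read p_1/q_1
a_0=20:  p_0=20·1+0=20,  q_0=20·0+1=1
a_1=4:  p_1=4·20+1=81,  q_1=4·1+0=4
(x₁, y₁) = (81, 4);  81² − 410·4² = 1 ✓
(x_2, y_2) = (81·81 + 410·4·4, 81·4 + 4·81) = (13121, 648)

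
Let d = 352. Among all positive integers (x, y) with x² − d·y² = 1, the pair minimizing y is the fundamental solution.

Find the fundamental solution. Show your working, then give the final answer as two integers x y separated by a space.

77617 4137

[18; 1,3,5,9,5,3,1,36] for √352; ℓ=8 ⇒ convergent index 7
step 0: (18, 1)  from 18·(1,0) + (0,1)
step 1: (19, 1)  from 1·(18,1) + (1,0)
step 2: (75, 4)  from 3·(19,1) + (18,1)
…
step 4: (3621, 193)  from 9·(394,21) + (75,4)
…
step 6: (59118, 3151)  from 3·(18499,986) + (3621,193)
step 7: (77617, 4137)  from 1·(59118,3151) + (18499,986)
fundamental: x₁=77617, y₁=4137  (since 6024398689 − 352·17114769 = 1)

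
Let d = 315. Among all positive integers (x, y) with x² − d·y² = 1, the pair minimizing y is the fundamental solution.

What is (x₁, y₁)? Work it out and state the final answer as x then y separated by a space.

71 4

√315 → a₀=17, period (1,2,1,34); ℓ=4 even so k=3
a_0=17:  p_0=17·1+0=17,  q_0=17·0+1=1
…
a_2=2:  p_2=2·18+17=53,  q_2=2·1+1=3
a_3=1:  p_3=1·53+18=71,  q_3=1·3+1=4
(x₁, y₁) = (71, 4);  71² − 315·4² = 1 ✓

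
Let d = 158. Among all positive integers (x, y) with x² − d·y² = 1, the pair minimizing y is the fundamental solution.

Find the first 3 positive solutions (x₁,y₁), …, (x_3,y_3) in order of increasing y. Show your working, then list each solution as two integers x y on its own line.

7743 616
119908097 9539376
1856896782399 147726776120

√158 = [12; 1,1,3,12,3,1,1,24, …], period ℓ=8 (even) → k=7
a_0=12:  p_0=12·1+0=12,  q_0=12·0+1=1
a_1=1:  p_1=1·12+1=13,  q_1=1·1+0=1
a_2=1:  p_2=1·13+12=25,  q_2=1·1+1=2
…
a_4=12:  p_4=12·88+25=1081,  q_4=12·7+2=86
a_5=3:  p_5=3·1081+88=3331,  q_5=3·86+7=265
a_6=1:  p_6=1·3331+1081=4412,  q_6=1·265+86=351
a_7=1:  p_7=1·4412+3331=7743,  q_7=1·351+265=616
(x₁, y₁) = (7743, 616);  7743² − 158·616² = 1 ✓
k=2:  x_2 = 7743·7743+158·616·616 = 119908097,  y_2 = 7743·616+616·7743 = 9539376
k=3:  x_3 = 7743·119908097+158·616·9539376 = 1856896782399,  y_3 = 7743·9539376+616·119908097 = 147726776120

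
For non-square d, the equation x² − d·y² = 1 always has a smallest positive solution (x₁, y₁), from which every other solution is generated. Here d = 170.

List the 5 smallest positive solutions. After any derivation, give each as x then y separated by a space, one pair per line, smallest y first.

339 26
229841 17628
155831859 11951758
105653770561 8103274296
71633100608499 5494008020930

√170 = [13; 26, …], period ℓ=1 (odd) → k=1
k=0  a_k=13  p_k/q_k = 13/1
k=1  a_k=26  p_k/q_k = 339/26
(x₁, y₁) = (339, 26);  339² − 170·26² = 1 ✓
(x_2, y_2) = (339·339 + 170·26·26, 339·26 + 26·339) = (229841, 17628)
(x_3, y_3) = (339·229841 + 170·26·17628, 339·17628 + 26·229841) = (155831859, 11951758)
(x_4, y_4) = (339·155831859 + 170·26·11951758, 339·11951758 + 26·155831859) = (105653770561, 8103274296)
(x_5, y_5) = (339·105653770561 + 170·26·8103274296, 339·8103274296 + 26·105653770561) = (71633100608499, 5494008020930)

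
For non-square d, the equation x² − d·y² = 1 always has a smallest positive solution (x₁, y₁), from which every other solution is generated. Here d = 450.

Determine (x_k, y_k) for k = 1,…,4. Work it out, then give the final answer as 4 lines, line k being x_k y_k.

19601 924
768398401 36222648
30122754096401 1420000245972
1180872205318713601 55666849606371696

√450 → a₀=21, period (4,1,2,4,2,1,4,42); ℓ=8 even so k=7
i=0: a=21 ⇒ p=21, q=1
…
i=3: a=2 ⇒ p=297, q=14
…
i=5: a=2 ⇒ p=2885, q=136
i=6: a=1 ⇒ p=4179, q=197
i=7: a=4 ⇒ p=19601, q=924
→ (19601, 924).  Check: 19601²=384199201, 450·924²=384199200, difference 1.
(x_2, y_2) = (19601·19601 + 450·924·924, 19601·924 + 924·19601) = (768398401, 36222648)
(x_3, y_3) = (19601·768398401 + 450·924·36222648, 19601·36222648 + 924·768398401) = (30122754096401, 1420000245972)
(x_4, y_4) = (19601·30122754096401 + 450·924·1420000245972, 19601·1420000245972 + 924·30122754096401) = (1180872205318713601, 55666849606371696)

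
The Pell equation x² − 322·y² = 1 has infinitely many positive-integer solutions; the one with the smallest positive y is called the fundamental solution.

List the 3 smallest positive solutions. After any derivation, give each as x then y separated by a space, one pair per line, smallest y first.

√322 = [17; 1,16,1,34, …], period ℓ=4 (even) → k=3
a_0=17:  p_0=17·1+0=17,  q_0=17·0+1=1
a_1=1:  p_1=1·17+1=18,  q_1=1·1+0=1
a_2=16:  p_2=16·18+17=305,  q_2=16·1+1=17
a_3=1:  p_3=1·305+18=323,  q_3=1·17+1=18
→ (323, 18).  Check: 323²=104329, 322·18²=104328, difference 1.
(x_2, y_2) = (323·323 + 322·18·18, 323·18 + 18·323) = (208657, 11628)
(x_3, y_3) = (323·208657 + 322·18·11628, 323·11628 + 18·208657) = (134792099, 7511670)

323 18
208657 11628
134792099 7511670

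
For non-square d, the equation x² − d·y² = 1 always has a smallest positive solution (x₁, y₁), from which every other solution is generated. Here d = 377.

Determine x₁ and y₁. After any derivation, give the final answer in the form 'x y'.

233 12

d=377: √d = [19; 2,2,2,38] (ℓ=4, even), read p_3/q_3
k=0  a_k=19  p_k/q_k = 19/1
k=1  a_k=2  p_k/q_k = 39/2
k=2  a_k=2  p_k/q_k = 97/5
k=3  a_k=2  p_k/q_k = 233/12
fundamental: x₁=233, y₁=12  (since 54289 − 377·144 = 1)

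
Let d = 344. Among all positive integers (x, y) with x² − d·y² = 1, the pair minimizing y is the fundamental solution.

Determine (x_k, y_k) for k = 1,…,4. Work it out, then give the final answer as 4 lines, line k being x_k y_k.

d=344: √d = [18; 1,1,4,1,3,1,4,1,1,36] (ℓ=10, even), read p_9/q_9
i=0: a=18 ⇒ p=18, q=1
…
i=2: a=1 ⇒ p=37, q=2
…
i=6: a=1 ⇒ p=983, q=53
i=7: a=4 ⇒ p=4711, q=254
i=8: a=1 ⇒ p=5694, q=307
i=9: a=1 ⇒ p=10405, q=561
(x₁, y₁) = (10405, 561);  10405² − 344·561² = 1 ✓
k=2:  x_2 = 10405·10405+344·561·561 = 216528049,  y_2 = 10405·561+561·10405 = 11674410
k=3:  x_3 = 10405·216528049+344·561·11674410 = 4505948689285,  y_3 = 10405·11674410+561·216528049 = 242944471539
k=4:  x_4 = 10405·4505948689285+344·561·242944471539 = 93768792007492801,  y_4 = 10405·242944471539+561·4505948689285 = 5055674441052180

10405 561
216528049 11674410
4505948689285 242944471539
93768792007492801 5055674441052180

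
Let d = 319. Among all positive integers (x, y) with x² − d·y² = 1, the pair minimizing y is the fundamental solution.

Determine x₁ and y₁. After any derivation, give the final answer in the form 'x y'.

d=319: √d = [17; 1,6,5,1,4,…,6,1,34] (ℓ=14, even), read p_13/q_13
i=0: a=17 ⇒ p=17, q=1
i=1: a=1 ⇒ p=18, q=1
…
i=3: a=5 ⇒ p=643, q=36
…
i=5: a=4 ⇒ p=3715, q=208
…
i=9: a=4 ⇒ p=250816, q=14043
…
i=11: a=5 ⇒ p=1798881, q=100718
i=12: a=6 ⇒ p=11102899, q=621643
i=13: a=1 ⇒ p=12901780, q=722361
fundamental: x₁=12901780, y₁=722361  (since 166455927168400 − 319·521805414321 = 1)

12901780 722361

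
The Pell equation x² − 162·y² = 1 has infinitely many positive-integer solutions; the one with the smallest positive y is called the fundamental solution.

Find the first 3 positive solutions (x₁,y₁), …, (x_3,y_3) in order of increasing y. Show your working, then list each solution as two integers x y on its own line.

√162 → a₀=12, period (1,2,1,2,12,2,1,2,1,24); ℓ=10 even so k=9
a_0=12:  p_0=12·1+0=12,  q_0=12·0+1=1
…
a_2=2:  p_2=2·13+12=38,  q_2=2·1+1=3
a_3=1:  p_3=1·38+13=51,  q_3=1·3+1=4
a_4=2:  p_4=2·51+38=140,  q_4=2·4+3=11
a_5=12:  p_5=12·140+51=1731,  q_5=12·11+4=136
a_6=2:  p_6=2·1731+140=3602,  q_6=2·136+11=283
a_7=1:  p_7=1·3602+1731=5333,  q_7=1·283+136=419
a_8=2:  p_8=2·5333+3602=14268,  q_8=2·419+283=1121
a_9=1:  p_9=1·14268+5333=19601,  q_9=1·1121+419=1540
(x₁, y₁) = (19601, 1540);  19601² − 162·1540² = 1 ✓
(19601+1540√162)^2 = 768398401 + 60371080√162
(19601+1540√162)^3 = 30122754096401 + 2366667076620√162

19601 1540
768398401 60371080
30122754096401 2366667076620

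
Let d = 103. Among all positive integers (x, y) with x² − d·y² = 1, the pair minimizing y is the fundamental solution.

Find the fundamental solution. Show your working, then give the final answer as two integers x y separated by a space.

√103 = [10; 6,1,2,1,1,9,1,1,2,1,6,20, …], period ℓ=12 (even) → k=11
a_0=10:  p_0=10·1+0=10,  q_0=10·0+1=1
…
a_4=1:  p_4=1·203+71=274,  q_4=1·20+7=27
…
a_7=1:  p_7=1·4567+477=5044,  q_7=1·450+47=497
a_8=1:  p_8=1·5044+4567=9611,  q_8=1·497+450=947
…
a_10=1:  p_10=1·24266+9611=33877,  q_10=1·2391+947=3338
a_11=6:  p_11=6·33877+24266=227528,  q_11=6·3338+2391=22419
→ (227528, 22419).  Check: 227528²=51768990784, 103·22419²=51768990783, difference 1.

227528 22419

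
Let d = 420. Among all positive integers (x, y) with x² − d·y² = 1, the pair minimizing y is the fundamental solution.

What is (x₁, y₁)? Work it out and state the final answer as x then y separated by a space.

41 2

√420 = [20; 2,40, …], period ℓ=2 (even) → k=1
a_0=20:  p_0=20·1+0=20,  q_0=20·0+1=1
a_1=2:  p_1=2·20+1=41,  q_1=2·1+0=2
(x₁, y₁) = (41, 2);  41² − 420·2² = 1 ✓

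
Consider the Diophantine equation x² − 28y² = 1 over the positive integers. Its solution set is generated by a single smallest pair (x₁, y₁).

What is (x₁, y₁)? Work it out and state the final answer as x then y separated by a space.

127 24

d=28: √d = [5; 3,2,3,10] (ℓ=4, even), read p_3/q_3
step 0: (5, 1)  from 5·(1,0) + (0,1)
step 1: (16, 3)  from 3·(5,1) + (1,0)
step 2: (37, 7)  from 2·(16,3) + (5,1)
step 3: (127, 24)  from 3·(37,7) + (16,3)
fundamental: x₁=127, y₁=24  (since 16129 − 28·576 = 1)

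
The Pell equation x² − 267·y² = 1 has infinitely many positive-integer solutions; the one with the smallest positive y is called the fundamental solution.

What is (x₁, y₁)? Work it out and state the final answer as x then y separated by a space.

[16; 2,1,15,1,2,32] for √267; ℓ=6 ⇒ convergent index 5
k=0  a_k=16  p_k/q_k = 16/1
…
k=3  a_k=15  p_k/q_k = 768/47
k=4  a_k=1  p_k/q_k = 817/50
k=5  a_k=2  p_k/q_k = 2402/147
(x₁, y₁) = (2402, 147);  2402² − 267·147² = 1 ✓

2402 147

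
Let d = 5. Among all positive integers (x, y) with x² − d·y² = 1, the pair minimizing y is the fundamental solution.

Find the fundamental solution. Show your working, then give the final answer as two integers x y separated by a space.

d=5: √d = [2; 4] (ℓ=1, odd), read p_1/q_1
k=0  a_k=2  p_k/q_k = 2/1
k=1  a_k=4  p_k/q_k = 9/4
→ (9, 4).  Check: 9²=81, 5·4²=80, difference 1.

9 4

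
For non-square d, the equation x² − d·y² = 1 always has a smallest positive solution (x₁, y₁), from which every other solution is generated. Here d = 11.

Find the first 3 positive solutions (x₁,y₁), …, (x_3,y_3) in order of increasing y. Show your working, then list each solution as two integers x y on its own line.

10 3
199 60
3970 1197

d=11: √d = [3; 3,6] (ℓ=2, even), read p_1/q_1
a_0=3:  p_0=3·1+0=3,  q_0=3·0+1=1
a_1=3:  p_1=3·3+1=10,  q_1=3·1+0=3
→ (10, 3).  Check: 10²=100, 11·3²=99, difference 1.
(x_2, y_2) = (10·10 + 11·3·3, 10·3 + 3·10) = (199, 60)
(x_3, y_3) = (10·199 + 11·3·60, 10·60 + 3·199) = (3970, 1197)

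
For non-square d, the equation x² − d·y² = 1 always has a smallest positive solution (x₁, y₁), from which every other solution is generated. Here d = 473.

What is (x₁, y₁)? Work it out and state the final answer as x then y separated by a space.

87 4

√473 = [21; 1,2,1,42, …], period ℓ=4 (even) → k=3
a_0=21:  p_0=21·1+0=21,  q_0=21·0+1=1
…
a_2=2:  p_2=2·22+21=65,  q_2=2·1+1=3
a_3=1:  p_3=1·65+22=87,  q_3=1·3+1=4
fundamental: x₁=87, y₁=4  (since 7569 − 473·16 = 1)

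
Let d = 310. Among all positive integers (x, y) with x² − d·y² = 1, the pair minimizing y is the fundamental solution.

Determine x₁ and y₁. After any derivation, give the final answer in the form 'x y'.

√310 → a₀=17, period (1,1,1,1,5,…,1,1,34); ℓ=16 even so k=15
i=0: a=17 ⇒ p=17, q=1
…
i=3: a=1 ⇒ p=53, q=3
i=4: a=1 ⇒ p=88, q=5
…
i=9: a=1 ⇒ p=7747, q=440
…
i=12: a=1 ⇒ p=181315, q=10298
…
i=14: a=1 ⇒ p=515017, q=29251
i=15: a=1 ⇒ p=848719, q=48204
→ (848719, 48204).  Check: 848719²=720323940961, 310·48204²=720323940960, difference 1.

848719 48204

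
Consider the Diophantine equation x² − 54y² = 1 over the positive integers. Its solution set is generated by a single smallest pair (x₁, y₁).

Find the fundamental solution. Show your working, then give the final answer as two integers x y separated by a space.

√54 = [7; 2,1,6,1,2,14, …], period ℓ=6 (even) → k=5
a_0=7:  p_0=7·1+0=7,  q_0=7·0+1=1
…
a_4=1:  p_4=1·147+22=169,  q_4=1·20+3=23
a_5=2:  p_5=2·169+147=485,  q_5=2·23+20=66
(x₁, y₁) = (485, 66);  485² − 54·66² = 1 ✓

485 66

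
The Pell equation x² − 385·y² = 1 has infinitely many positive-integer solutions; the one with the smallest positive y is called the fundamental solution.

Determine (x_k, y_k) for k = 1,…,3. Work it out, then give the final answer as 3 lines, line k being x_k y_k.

95831 4884
18367161121 936077208
3520286834677271 179410429834812

d=385: √d = [19; 1,1,1,1,1,…,1,1,38] (ℓ=16, even), read p_15/q_15
k=0  a_k=19  p_k/q_k = 19/1
…
k=3  a_k=1  p_k/q_k = 59/3
…
k=14  a_k=1  p_k/q_k = 59551/3035
k=15  a_k=1  p_k/q_k = 95831/4884
→ (95831, 4884).  Check: 95831²=9183580561, 385·4884²=9183580560, difference 1.
(95831+4884√385)^2 = 18367161121 + 936077208√385
(95831+4884√385)^3 = 3520286834677271 + 179410429834812√385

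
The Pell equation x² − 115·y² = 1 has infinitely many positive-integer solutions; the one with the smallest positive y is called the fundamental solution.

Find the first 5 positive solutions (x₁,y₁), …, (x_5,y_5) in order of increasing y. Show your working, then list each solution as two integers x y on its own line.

[10; 1,2,1,1,1,1,1,2,1,20] for √115; ℓ=10 ⇒ convergent index 9
step 0: (10, 1)  from 10·(1,0) + (0,1)
…
step 3: (43, 4)  from 1·(32,3) + (11,1)
…
step 6: (193, 18)  from 1·(118,11) + (75,7)
…
step 8: (815, 76)  from 2·(311,29) + (193,18)
step 9: (1126, 105)  from 1·(815,76) + (311,29)
fundamental: x₁=1126, y₁=105  (since 1267876 − 115·11025 = 1)
(x_2, y_2) = (1126·1126 + 115·105·105, 1126·105 + 105·1126) = (2535751, 236460)
(x_3, y_3) = (1126·2535751 + 115·105·236460, 1126·236460 + 105·2535751) = (5710510126, 532507815)
(x_4, y_4) = (1126·5710510126 + 115·105·532507815, 1126·532507815 + 105·5710510126) = (12860066268001, 1199207362920)
(x_5, y_5) = (1126·12860066268001 + 115·105·1199207362920, 1126·1199207362920 + 105·12860066268001) = (28960863525028126, 2700614448788025)

1126 105
2535751 236460
5710510126 532507815
12860066268001 1199207362920
28960863525028126 2700614448788025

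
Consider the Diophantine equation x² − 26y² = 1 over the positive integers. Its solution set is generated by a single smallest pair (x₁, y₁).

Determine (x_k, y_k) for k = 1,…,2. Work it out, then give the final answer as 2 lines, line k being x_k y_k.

51 10
5201 1020

√26 = [5; 10, …], period ℓ=1 (odd) → k=1
k=0  a_k=5  p_k/q_k = 5/1
k=1  a_k=10  p_k/q_k = 51/10
(x₁, y₁) = (51, 10);  51² − 26·10² = 1 ✓
(51+10√26)^2 = 5201 + 1020√26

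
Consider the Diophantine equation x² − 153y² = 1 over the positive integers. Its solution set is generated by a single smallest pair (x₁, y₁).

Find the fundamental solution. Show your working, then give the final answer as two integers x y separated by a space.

2177 176

√153 → a₀=12, period (2,1,2,2,2,1,2,24); ℓ=8 even so k=7
step 0: (12, 1)  from 12·(1,0) + (0,1)
step 1: (25, 2)  from 2·(12,1) + (1,0)
step 2: (37, 3)  from 1·(25,2) + (12,1)
…
step 4: (235, 19)  from 2·(99,8) + (37,3)
…
step 6: (804, 65)  from 1·(569,46) + (235,19)
step 7: (2177, 176)  from 2·(804,65) + (569,46)
→ (2177, 176).  Check: 2177²=4739329, 153·176²=4739328, difference 1.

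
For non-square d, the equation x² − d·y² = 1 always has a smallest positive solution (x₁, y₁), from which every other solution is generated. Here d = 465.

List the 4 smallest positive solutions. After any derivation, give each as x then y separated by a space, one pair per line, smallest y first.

15871 736
503777281 23362112
15990898437631 741560158368
507583097703505921 23538602523554944

√465 → a₀=21, period (1,1,3,2,2,2,3,1,1,42); ℓ=10 even so k=9
step 0: (21, 1)  from 21·(1,0) + (0,1)
step 1: (22, 1)  from 1·(21,1) + (1,0)
…
step 4: (345, 16)  from 2·(151,7) + (43,2)
…
step 6: (2027, 94)  from 2·(841,39) + (345,16)
step 7: (6922, 321)  from 3·(2027,94) + (841,39)
step 8: (8949, 415)  from 1·(6922,321) + (2027,94)
step 9: (15871, 736)  from 1·(8949,415) + (6922,321)
fundamental: x₁=15871, y₁=736  (since 251888641 − 465·541696 = 1)
(x_2, y_2) = (15871·15871 + 465·736·736, 15871·736 + 736·15871) = (503777281, 23362112)
(x_3, y_3) = (15871·503777281 + 465·736·23362112, 15871·23362112 + 736·503777281) = (15990898437631, 741560158368)
(x_4, y_4) = (15871·15990898437631 + 465·736·741560158368, 15871·741560158368 + 736·15990898437631) = (507583097703505921, 23538602523554944)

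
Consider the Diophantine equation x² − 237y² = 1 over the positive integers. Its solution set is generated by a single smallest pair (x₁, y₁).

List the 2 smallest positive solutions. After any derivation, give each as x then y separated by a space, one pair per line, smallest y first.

228151 14820
104105757601 6762395640

√237 → a₀=15, period (2,1,1,7,10,7,1,1,2,30); ℓ=10 even so k=9
i=0: a=15 ⇒ p=15, q=1
…
i=2: a=1 ⇒ p=46, q=3
…
i=4: a=7 ⇒ p=585, q=38
i=5: a=10 ⇒ p=5927, q=385
i=6: a=7 ⇒ p=42074, q=2733
…
i=8: a=1 ⇒ p=90075, q=5851
i=9: a=2 ⇒ p=228151, q=14820
(x₁, y₁) = (228151, 14820);  228151² − 237·14820² = 1 ✓
(x_2, y_2) = (228151·228151 + 237·14820·14820, 228151·14820 + 14820·228151) = (104105757601, 6762395640)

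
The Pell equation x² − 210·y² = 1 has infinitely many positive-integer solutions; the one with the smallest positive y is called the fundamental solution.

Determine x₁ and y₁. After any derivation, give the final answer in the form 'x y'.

d=210: √d = [14; 2,28] (ℓ=2, even), read p_1/q_1
i=0: a=14 ⇒ p=14, q=1
i=1: a=2 ⇒ p=29, q=2
fundamental: x₁=29, y₁=2  (since 841 − 210·4 = 1)

29 2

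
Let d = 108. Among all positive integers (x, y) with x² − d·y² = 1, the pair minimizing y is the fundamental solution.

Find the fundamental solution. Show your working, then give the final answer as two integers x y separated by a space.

√108 → a₀=10, period (2,1,1,4,1,1,2,20); ℓ=8 even so k=7
k=0  a_k=10  p_k/q_k = 10/1
…
k=4  a_k=4  p_k/q_k = 239/23
…
k=6  a_k=1  p_k/q_k = 530/51
k=7  a_k=2  p_k/q_k = 1351/130
fundamental: x₁=1351, y₁=130  (since 1825201 − 108·16900 = 1)

1351 130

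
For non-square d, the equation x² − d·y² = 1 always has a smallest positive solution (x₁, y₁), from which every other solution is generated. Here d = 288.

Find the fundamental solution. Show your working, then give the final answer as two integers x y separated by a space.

d=288: √d = [16; 1,32] (ℓ=2, even), read p_1/q_1
a_0=16:  p_0=16·1+0=16,  q_0=16·0+1=1
a_1=1:  p_1=1·16+1=17,  q_1=1·1+0=1
fundamental: x₁=17, y₁=1  (since 289 − 288·1 = 1)

17 1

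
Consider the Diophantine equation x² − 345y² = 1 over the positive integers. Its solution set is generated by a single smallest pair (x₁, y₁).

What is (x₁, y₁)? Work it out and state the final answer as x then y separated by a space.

6761 364

[18; 1,1,2,1,6,1,2,1,1,36] for √345; ℓ=10 ⇒ convergent index 9
step 0: (18, 1)  from 18·(1,0) + (0,1)
…
step 3: (93, 5)  from 2·(37,2) + (19,1)
step 4: (130, 7)  from 1·(93,5) + (37,2)
…
step 8: (3882, 209)  from 1·(2879,155) + (1003,54)
step 9: (6761, 364)  from 1·(3882,209) + (2879,155)
→ (6761, 364).  Check: 6761²=45711121, 345·364²=45711120, difference 1.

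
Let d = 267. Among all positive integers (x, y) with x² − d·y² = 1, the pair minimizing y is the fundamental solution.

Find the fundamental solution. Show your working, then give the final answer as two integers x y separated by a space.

2402 147

√267 = [16; 2,1,15,1,2,32, …], period ℓ=6 (even) → k=5
step 0: (16, 1)  from 16·(1,0) + (0,1)
step 1: (33, 2)  from 2·(16,1) + (1,0)
step 2: (49, 3)  from 1·(33,2) + (16,1)
…
step 4: (817, 50)  from 1·(768,47) + (49,3)
step 5: (2402, 147)  from 2·(817,50) + (768,47)
(x₁, y₁) = (2402, 147);  2402² − 267·147² = 1 ✓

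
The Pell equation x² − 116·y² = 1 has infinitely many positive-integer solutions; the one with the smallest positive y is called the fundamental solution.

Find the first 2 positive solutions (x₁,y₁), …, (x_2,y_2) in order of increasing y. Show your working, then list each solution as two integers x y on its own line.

9801 910
192119201 17837820

[10; 1,3,2,1,4,1,2,3,1,20] for √116; ℓ=10 ⇒ convergent index 9
k=0  a_k=10  p_k/q_k = 10/1
…
k=2  a_k=3  p_k/q_k = 43/4
…
k=5  a_k=4  p_k/q_k = 657/61
k=6  a_k=1  p_k/q_k = 797/74
k=7  a_k=2  p_k/q_k = 2251/209
k=8  a_k=3  p_k/q_k = 7550/701
k=9  a_k=1  p_k/q_k = 9801/910
→ (9801, 910).  Check: 9801²=96059601, 116·910²=96059600, difference 1.
n=2: (9801,910)∘(9801,910) = (9801·9801+116·910·910, 9801·910+910·9801) = (192119201,17837820)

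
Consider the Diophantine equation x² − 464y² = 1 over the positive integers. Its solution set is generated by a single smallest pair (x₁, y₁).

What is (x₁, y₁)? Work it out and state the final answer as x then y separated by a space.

√464 → a₀=21, period (1,1,5,1,1,1,5,1,1,42); ℓ=10 even so k=9
step 0: (21, 1)  from 21·(1,0) + (0,1)
step 1: (22, 1)  from 1·(21,1) + (1,0)
step 2: (43, 2)  from 1·(22,1) + (21,1)
step 3: (237, 11)  from 5·(43,2) + (22,1)
step 4: (280, 13)  from 1·(237,11) + (43,2)
…
step 6: (797, 37)  from 1·(517,24) + (280,13)
…
step 8: (5299, 246)  from 1·(4502,209) + (797,37)
step 9: (9801, 455)  from 1·(5299,246) + (4502,209)
fundamental: x₁=9801, y₁=455  (since 96059601 − 464·207025 = 1)

9801 455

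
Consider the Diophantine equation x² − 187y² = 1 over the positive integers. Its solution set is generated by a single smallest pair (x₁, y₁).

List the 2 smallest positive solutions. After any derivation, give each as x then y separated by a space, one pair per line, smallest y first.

1682 123
5658247 413772

[13; 1,2,13,2,1,26] for √187; ℓ=6 ⇒ convergent index 5
i=0: a=13 ⇒ p=13, q=1
i=1: a=1 ⇒ p=14, q=1
…
i=3: a=13 ⇒ p=547, q=40
i=4: a=2 ⇒ p=1135, q=83
i=5: a=1 ⇒ p=1682, q=123
(x₁, y₁) = (1682, 123);  1682² − 187·123² = 1 ✓
k=2:  x_2 = 1682·1682+187·123·123 = 5658247,  y_2 = 1682·123+123·1682 = 413772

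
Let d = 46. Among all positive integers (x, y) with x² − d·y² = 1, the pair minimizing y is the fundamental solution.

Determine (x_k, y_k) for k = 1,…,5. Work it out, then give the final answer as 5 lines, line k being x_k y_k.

√46 → a₀=6, period (1,3,1,1,2,6,2,1,1,3,1,12); ℓ=12 even so k=11
step 0: (6, 1)  from 6·(1,0) + (0,1)
…
step 2: (27, 4)  from 3·(7,1) + (6,1)
step 3: (34, 5)  from 1·(27,4) + (7,1)
step 4: (61, 9)  from 1·(34,5) + (27,4)
step 5: (156, 23)  from 2·(61,9) + (34,5)
step 6: (997, 147)  from 6·(156,23) + (61,9)
…
step 8: (3147, 464)  from 1·(2150,317) + (997,147)
step 9: (5297, 781)  from 1·(3147,464) + (2150,317)
step 10: (19038, 2807)  from 3·(5297,781) + (3147,464)
step 11: (24335, 3588)  from 1·(19038,2807) + (5297,781)
→ (24335, 3588).  Check: 24335²=592192225, 46·3588²=592192224, difference 1.
(x_2, y_2) = (24335·24335 + 46·3588·3588, 24335·3588 + 3588·24335) = (1184384449, 174627960)
(x_3, y_3) = (24335·1184384449 + 46·3588·174627960, 24335·174627960 + 3588·1184384449) = (57643991108495, 8499142809612)
(x_4, y_4) = (24335·57643991108495 + 46·3588·8499142809612, 24335·8499142809612 + 3588·57643991108495) = (2805533046066067201, 413653280369188080)
(x_5, y_5) = (24335·2805533046066067201 + 46·3588·413653280369188080, 24335·413653280369188080 + 3588·2805533046066067201) = (136545293294391499564175, 20132505147069241043988)

24335 3588
1184384449 174627960
57643991108495 8499142809612
2805533046066067201 413653280369188080
136545293294391499564175 20132505147069241043988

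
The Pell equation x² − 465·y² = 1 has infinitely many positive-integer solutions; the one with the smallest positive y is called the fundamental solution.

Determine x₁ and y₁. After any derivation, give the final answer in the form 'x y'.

15871 736

√465 = [21; 1,1,3,2,2,2,3,1,1,42, …], period ℓ=10 (even) → k=9
i=0: a=21 ⇒ p=21, q=1
i=1: a=1 ⇒ p=22, q=1
…
i=3: a=3 ⇒ p=151, q=7
…
i=5: a=2 ⇒ p=841, q=39
…
i=8: a=1 ⇒ p=8949, q=415
i=9: a=1 ⇒ p=15871, q=736
(x₁, y₁) = (15871, 736);  15871² − 465·736² = 1 ✓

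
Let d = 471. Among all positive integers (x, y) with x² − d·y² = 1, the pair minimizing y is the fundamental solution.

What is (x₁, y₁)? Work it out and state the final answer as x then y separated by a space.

[21; 1,2,2,1,3,…,2,1,42] for √471; ℓ=14 ⇒ convergent index 13
a_0=21:  p_0=21·1+0=21,  q_0=21·0+1=1
a_1=1:  p_1=1·21+1=22,  q_1=1·1+0=1
a_2=2:  p_2=2·22+21=65,  q_2=2·1+1=3
a_3=2:  p_3=2·65+22=152,  q_3=2·3+1=7
…
a_5=3:  p_5=3·217+152=803,  q_5=3·10+7=37
a_6=4:  p_6=4·803+217=3429,  q_6=4·37+10=158
a_7=14:  p_7=14·3429+803=48809,  q_7=14·158+37=2249
a_8=4:  p_8=4·48809+3429=198665,  q_8=4·2249+158=9154
a_9=3:  p_9=3·198665+48809=644804,  q_9=3·9154+2249=29711
a_10=1:  p_10=1·644804+198665=843469,  q_10=1·29711+9154=38865
…
a_12=2:  p_12=2·2331742+843469=5506953,  q_12=2·107441+38865=253747
a_13=1:  p_13=1·5506953+2331742=7838695,  q_13=1·253747+107441=361188
(x₁, y₁) = (7838695, 361188);  7838695² − 471·361188² = 1 ✓

7838695 361188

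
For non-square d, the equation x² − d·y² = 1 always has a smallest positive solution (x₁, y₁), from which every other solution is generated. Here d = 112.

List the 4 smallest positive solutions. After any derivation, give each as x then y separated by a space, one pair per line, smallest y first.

√112 → a₀=10, period (1,1,2,1,1,20); ℓ=6 even so k=5
k=0  a_k=10  p_k/q_k = 10/1
…
k=2  a_k=1  p_k/q_k = 21/2
…
k=4  a_k=1  p_k/q_k = 74/7
k=5  a_k=1  p_k/q_k = 127/12
fundamental: x₁=127, y₁=12  (since 16129 − 112·144 = 1)
(x_2, y_2) = (127·127 + 112·12·12, 127·12 + 12·127) = (32257, 3048)
(x_3, y_3) = (127·32257 + 112·12·3048, 127·3048 + 12·32257) = (8193151, 774180)
(x_4, y_4) = (127·8193151 + 112·12·774180, 127·774180 + 12·8193151) = (2081028097, 196638672)

127 12
32257 3048
8193151 774180
2081028097 196638672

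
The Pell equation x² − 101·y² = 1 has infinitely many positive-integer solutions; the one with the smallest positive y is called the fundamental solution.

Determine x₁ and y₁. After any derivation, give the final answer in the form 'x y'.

[10; 20] for √101; ℓ=1 ⇒ convergent index 1
i=0: a=10 ⇒ p=10, q=1
i=1: a=20 ⇒ p=201, q=20
(x₁, y₁) = (201, 20);  201² − 101·20² = 1 ✓

201 20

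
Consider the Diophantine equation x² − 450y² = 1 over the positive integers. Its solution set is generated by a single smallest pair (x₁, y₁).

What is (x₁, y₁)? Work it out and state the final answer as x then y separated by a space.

19601 924

d=450: √d = [21; 4,1,2,4,2,1,4,42] (ℓ=8, even), read p_7/q_7
k=0  a_k=21  p_k/q_k = 21/1
…
k=3  a_k=2  p_k/q_k = 297/14
k=4  a_k=4  p_k/q_k = 1294/61
…
k=6  a_k=1  p_k/q_k = 4179/197
k=7  a_k=4  p_k/q_k = 19601/924
fundamental: x₁=19601, y₁=924  (since 384199201 − 450·853776 = 1)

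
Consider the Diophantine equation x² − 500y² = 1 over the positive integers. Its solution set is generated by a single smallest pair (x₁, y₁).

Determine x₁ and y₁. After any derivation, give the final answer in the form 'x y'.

930249 41602

d=500: √d = [22; 2,1,3,2,1,…,1,2,44] (ℓ=14, even), read p_13/q_13
k=0  a_k=22  p_k/q_k = 22/1
k=1  a_k=2  p_k/q_k = 45/2
k=2  a_k=1  p_k/q_k = 67/3
k=3  a_k=3  p_k/q_k = 246/11
…
k=5  a_k=1  p_k/q_k = 805/36
…
k=7  a_k=10  p_k/q_k = 14445/646
…
k=10  a_k=2  p_k/q_k = 76317/3413
…
k=12  a_k=1  p_k/q_k = 335522/15005
k=13  a_k=2  p_k/q_k = 930249/41602
→ (930249, 41602).  Check: 930249²=865363202001, 500·41602²=865363202000, difference 1.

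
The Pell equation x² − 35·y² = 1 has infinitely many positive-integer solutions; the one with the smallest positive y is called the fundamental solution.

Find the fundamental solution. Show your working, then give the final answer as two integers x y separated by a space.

6 1

d=35: √d = [5; 1,10] (ℓ=2, even), read p_1/q_1
a_0=5:  p_0=5·1+0=5,  q_0=5·0+1=1
a_1=1:  p_1=1·5+1=6,  q_1=1·1+0=1
→ (6, 1).  Check: 6²=36, 35·1²=35, difference 1.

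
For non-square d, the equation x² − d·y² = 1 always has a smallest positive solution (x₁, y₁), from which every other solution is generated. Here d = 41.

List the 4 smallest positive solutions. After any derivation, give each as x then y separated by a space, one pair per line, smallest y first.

2049 320
8396801 1311360
34410088449 5373952960
141012534067201 22022457918720

√41 → a₀=6, period (2,2,12); ℓ=3 odd so k=5
a_0=6:  p_0=6·1+0=6,  q_0=6·0+1=1
…
a_2=2:  p_2=2·13+6=32,  q_2=2·2+1=5
…
a_4=2:  p_4=2·397+32=826,  q_4=2·62+5=129
a_5=2:  p_5=2·826+397=2049,  q_5=2·129+62=320
→ (2049, 320).  Check: 2049²=4198401, 41·320²=4198400, difference 1.
(x_2, y_2) = (2049·2049 + 41·320·320, 2049·320 + 320·2049) = (8396801, 1311360)
(x_3, y_3) = (2049·8396801 + 41·320·1311360, 2049·1311360 + 320·8396801) = (34410088449, 5373952960)
(x_4, y_4) = (2049·34410088449 + 41·320·5373952960, 2049·5373952960 + 320·34410088449) = (141012534067201, 22022457918720)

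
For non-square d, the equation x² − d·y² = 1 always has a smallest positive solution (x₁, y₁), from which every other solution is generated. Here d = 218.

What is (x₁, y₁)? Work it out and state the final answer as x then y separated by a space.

√218 = [14; 1,3,3,1,28, …], period ℓ=5 (odd) → k=9
a_0=14:  p_0=14·1+0=14,  q_0=14·0+1=1
a_1=1:  p_1=1·14+1=15,  q_1=1·1+0=1
a_2=3:  p_2=3·15+14=59,  q_2=3·1+1=4
a_3=3:  p_3=3·59+15=192,  q_3=3·4+1=13
a_4=1:  p_4=1·192+59=251,  q_4=1·13+4=17
a_5=28:  p_5=28·251+192=7220,  q_5=28·17+13=489
a_6=1:  p_6=1·7220+251=7471,  q_6=1·489+17=506
a_7=3:  p_7=3·7471+7220=29633,  q_7=3·506+489=2007
a_8=3:  p_8=3·29633+7471=96370,  q_8=3·2007+506=6527
a_9=1:  p_9=1·96370+29633=126003,  q_9=1·6527+2007=8534
fundamental: x₁=126003, y₁=8534  (since 15876756009 − 218·72829156 = 1)

126003 8534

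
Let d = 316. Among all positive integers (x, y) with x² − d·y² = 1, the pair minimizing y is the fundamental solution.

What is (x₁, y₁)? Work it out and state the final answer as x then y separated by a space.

12799 720

[17; 1,3,2,8,2,3,1,34] for √316; ℓ=8 ⇒ convergent index 7
i=0: a=17 ⇒ p=17, q=1
i=1: a=1 ⇒ p=18, q=1
i=2: a=3 ⇒ p=71, q=4
…
i=6: a=3 ⇒ p=9937, q=559
i=7: a=1 ⇒ p=12799, q=720
(x₁, y₁) = (12799, 720);  12799² − 316·720² = 1 ✓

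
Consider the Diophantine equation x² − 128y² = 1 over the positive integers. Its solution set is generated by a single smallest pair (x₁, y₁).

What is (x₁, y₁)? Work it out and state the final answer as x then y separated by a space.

577 51

[11; 3,5,3,22] for √128; ℓ=4 ⇒ convergent index 3
a_0=11:  p_0=11·1+0=11,  q_0=11·0+1=1
…
a_2=5:  p_2=5·34+11=181,  q_2=5·3+1=16
a_3=3:  p_3=3·181+34=577,  q_3=3·16+3=51
fundamental: x₁=577, y₁=51  (since 332929 − 128·2601 = 1)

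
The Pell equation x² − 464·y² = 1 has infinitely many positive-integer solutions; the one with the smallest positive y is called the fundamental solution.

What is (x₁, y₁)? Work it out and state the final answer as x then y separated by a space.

9801 455

d=464: √d = [21; 1,1,5,1,1,1,5,1,1,42] (ℓ=10, even), read p_9/q_9
a_0=21:  p_0=21·1+0=21,  q_0=21·0+1=1
a_1=1:  p_1=1·21+1=22,  q_1=1·1+0=1
a_2=1:  p_2=1·22+21=43,  q_2=1·1+1=2
…
a_4=1:  p_4=1·237+43=280,  q_4=1·11+2=13
…
a_6=1:  p_6=1·517+280=797,  q_6=1·24+13=37
a_7=5:  p_7=5·797+517=4502,  q_7=5·37+24=209
a_8=1:  p_8=1·4502+797=5299,  q_8=1·209+37=246
a_9=1:  p_9=1·5299+4502=9801,  q_9=1·246+209=455
(x₁, y₁) = (9801, 455);  9801² − 464·455² = 1 ✓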